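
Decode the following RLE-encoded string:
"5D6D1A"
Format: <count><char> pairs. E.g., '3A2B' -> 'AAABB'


Expanding each <count><char> pair:
  5D -> 'DDDDD'
  6D -> 'DDDDDD'
  1A -> 'A'

Decoded = DDDDDDDDDDDA


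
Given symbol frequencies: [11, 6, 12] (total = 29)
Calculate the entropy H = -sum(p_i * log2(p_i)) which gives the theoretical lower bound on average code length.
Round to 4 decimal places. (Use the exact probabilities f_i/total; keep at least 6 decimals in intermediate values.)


Per-symbol terms -p_i * log2(p_i) with p_i = f_i/29:
  p = 11/29 = 0.379310: log2(p) = -1.398549, -p*log2(p) = 0.530484
  p = 6/29 = 0.206897: log2(p) = -2.273018, -p*log2(p) = 0.470280
  p = 12/29 = 0.413793: log2(p) = -1.273018, -p*log2(p) = 0.526766
H = 0.530484 + 0.470280 + 0.526766 = 1.527530

H = 1.5275 bits/symbol


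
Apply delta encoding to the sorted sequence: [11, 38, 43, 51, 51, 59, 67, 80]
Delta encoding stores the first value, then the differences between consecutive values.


First value: 11
Deltas:
  38 - 11 = 27
  43 - 38 = 5
  51 - 43 = 8
  51 - 51 = 0
  59 - 51 = 8
  67 - 59 = 8
  80 - 67 = 13


Delta encoded: [11, 27, 5, 8, 0, 8, 8, 13]


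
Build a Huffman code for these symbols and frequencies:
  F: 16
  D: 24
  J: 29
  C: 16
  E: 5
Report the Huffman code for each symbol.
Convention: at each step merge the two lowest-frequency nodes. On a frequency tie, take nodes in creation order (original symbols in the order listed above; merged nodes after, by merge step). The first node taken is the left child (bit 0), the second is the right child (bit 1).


Huffman tree construction:
Step 1: Merge E(5) + F(16) = 21
Step 2: Merge C(16) + (E+F)(21) = 37
Step 3: Merge D(24) + J(29) = 53
Step 4: Merge (C+(E+F))(37) + (D+J)(53) = 90
Read each symbol's code off the tree from the root (left child = 0, right child = 1).

Codes:
  F: 011 (length 3)
  D: 10 (length 2)
  J: 11 (length 2)
  C: 00 (length 2)
  E: 010 (length 3)
Average code length: 201/90 = 2.2333 bits/symbol


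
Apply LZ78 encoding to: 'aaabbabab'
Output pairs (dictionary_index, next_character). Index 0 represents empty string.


LZ78 encoding steps:
Dictionary: {0: ''}
Step 1: w='' (idx 0), next='a' -> output (0, 'a'), add 'a' as idx 1
Step 2: w='a' (idx 1), next='a' -> output (1, 'a'), add 'aa' as idx 2
Step 3: w='' (idx 0), next='b' -> output (0, 'b'), add 'b' as idx 3
Step 4: w='b' (idx 3), next='a' -> output (3, 'a'), add 'ba' as idx 4
Step 5: w='ba' (idx 4), next='b' -> output (4, 'b'), add 'bab' as idx 5


Encoded: [(0, 'a'), (1, 'a'), (0, 'b'), (3, 'a'), (4, 'b')]


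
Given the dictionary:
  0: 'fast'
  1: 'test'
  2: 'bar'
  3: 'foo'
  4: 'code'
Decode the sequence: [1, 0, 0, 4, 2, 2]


Look up each index in the dictionary:
  1 -> 'test'
  0 -> 'fast'
  0 -> 'fast'
  4 -> 'code'
  2 -> 'bar'
  2 -> 'bar'

Decoded: "test fast fast code bar bar"


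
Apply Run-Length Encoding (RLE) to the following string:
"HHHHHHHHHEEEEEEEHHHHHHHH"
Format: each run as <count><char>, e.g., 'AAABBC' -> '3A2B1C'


Scanning runs left to right:
  i=0: run of 'H' x 9 -> '9H'
  i=9: run of 'E' x 7 -> '7E'
  i=16: run of 'H' x 8 -> '8H'

RLE = 9H7E8H


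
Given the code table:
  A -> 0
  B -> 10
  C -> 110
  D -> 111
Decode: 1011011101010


Decoding:
10 -> B
110 -> C
111 -> D
0 -> A
10 -> B
10 -> B


Result: BCDABB


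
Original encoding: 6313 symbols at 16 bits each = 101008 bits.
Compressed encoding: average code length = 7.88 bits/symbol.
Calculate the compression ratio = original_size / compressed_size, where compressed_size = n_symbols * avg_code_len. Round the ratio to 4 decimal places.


original_size = n_symbols * orig_bits = 6313 * 16 = 101008 bits
compressed_size = n_symbols * avg_code_len = 6313 * 7.88 = 49746.44 bits
ratio = original_size / compressed_size = 101008 / 49746.44 = 2.0305

Compression ratio = 2.0305


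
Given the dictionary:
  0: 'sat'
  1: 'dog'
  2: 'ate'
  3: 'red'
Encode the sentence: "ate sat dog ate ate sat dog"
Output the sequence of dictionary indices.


Look up each word in the dictionary:
  'ate' -> 2
  'sat' -> 0
  'dog' -> 1
  'ate' -> 2
  'ate' -> 2
  'sat' -> 0
  'dog' -> 1

Encoded: [2, 0, 1, 2, 2, 0, 1]


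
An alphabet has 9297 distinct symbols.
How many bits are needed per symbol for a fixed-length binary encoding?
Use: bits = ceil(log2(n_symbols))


log2(9297) = 13.1825
Bracket: 2^13 = 8192 < 9297 <= 2^14 = 16384
So ceil(log2(9297)) = 14

bits = ceil(log2(9297)) = ceil(13.1825) = 14 bits


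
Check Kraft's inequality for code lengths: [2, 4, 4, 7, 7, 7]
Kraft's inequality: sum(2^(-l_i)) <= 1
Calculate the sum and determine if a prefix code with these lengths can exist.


Sum = 2^(-2) + 2^(-4) + 2^(-4) + 2^(-7) + 2^(-7) + 2^(-7)
    = 0.25 + 0.0625 + 0.0625 + 0.0078125 + 0.0078125 + 0.0078125
    = 51/128 = 0.3984375
Since 0.3984375 <= 1, Kraft's inequality IS satisfied.
A prefix code with these lengths CAN exist.

Kraft sum = 0.3984375. Satisfied.


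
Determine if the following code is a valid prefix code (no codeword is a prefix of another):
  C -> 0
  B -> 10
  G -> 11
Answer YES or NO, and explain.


Checking each pair (does one codeword prefix another?):
  C='0' vs B='10': no prefix
  C='0' vs G='11': no prefix
  B='10' vs C='0': no prefix
  B='10' vs G='11': no prefix
  G='11' vs C='0': no prefix
  G='11' vs B='10': no prefix
No violation found over all pairs.

YES -- this is a valid prefix code. No codeword is a prefix of any other codeword.


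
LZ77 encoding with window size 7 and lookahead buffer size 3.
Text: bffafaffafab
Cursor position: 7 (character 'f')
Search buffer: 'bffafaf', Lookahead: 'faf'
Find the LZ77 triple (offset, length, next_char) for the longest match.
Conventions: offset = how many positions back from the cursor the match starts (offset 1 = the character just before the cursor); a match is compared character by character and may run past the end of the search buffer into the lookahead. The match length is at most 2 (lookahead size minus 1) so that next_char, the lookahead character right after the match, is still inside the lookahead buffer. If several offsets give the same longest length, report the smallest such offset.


Try each offset into the search buffer:
  offset=1 (pos 6, char 'f'): match length 1
  offset=2 (pos 5, char 'a'): match length 0
  offset=3 (pos 4, char 'f'): match length 2
  offset=4 (pos 3, char 'a'): match length 0
  offset=5 (pos 2, char 'f'): match length 2
  offset=6 (pos 1, char 'f'): match length 1
  offset=7 (pos 0, char 'b'): match length 0
Longest match has length 2, found at offsets 3, 5; take the smallest, offset 3.
next_char = character at position 7 + 2 = 9 -> 'f'

Best match: offset=3, length=2 (matching 'fa' starting at position 4)
LZ77 triple: (3, 2, 'f')


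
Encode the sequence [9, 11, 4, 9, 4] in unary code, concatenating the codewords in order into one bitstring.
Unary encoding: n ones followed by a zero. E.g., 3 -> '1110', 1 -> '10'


Encode each number as n ones followed by a terminating 0:
  9 -> 1111111110 (10 bits)
  11 -> 111111111110 (12 bits)
  4 -> 11110 (5 bits)
  9 -> 1111111110 (10 bits)
  4 -> 11110 (5 bits)
Total length = 10 + 12 + 5 + 10 + 5 = 42 bits.

Unary([9, 11, 4, 9, 4]) = 111111111011111111111011110111111111011110 (42 bits)


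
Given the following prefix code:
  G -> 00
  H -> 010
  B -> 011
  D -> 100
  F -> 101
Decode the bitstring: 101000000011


Decoding step by step:
Bits 101 -> F
Bits 00 -> G
Bits 00 -> G
Bits 00 -> G
Bits 011 -> B


Decoded message: FGGGB


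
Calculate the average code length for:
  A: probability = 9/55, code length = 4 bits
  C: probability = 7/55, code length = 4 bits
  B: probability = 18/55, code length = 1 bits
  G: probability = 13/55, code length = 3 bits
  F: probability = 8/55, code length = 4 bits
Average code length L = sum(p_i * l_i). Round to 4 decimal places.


Weighted contributions p_i * l_i:
  A: (9/55) * 4 = 36/55
  C: (7/55) * 4 = 28/55
  B: (18/55) * 1 = 18/55
  G: (13/55) * 3 = 39/55
  F: (8/55) * 4 = 32/55
Sum = (36 + 28 + 18 + 39 + 32)/55 = 153/55

L = 153/55 = 2.7818 bits/symbol


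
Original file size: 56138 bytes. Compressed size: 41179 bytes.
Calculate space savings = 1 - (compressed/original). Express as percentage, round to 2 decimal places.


ratio = compressed/original = 41179/56138 = 0.733532
savings = 1 - ratio = 1 - 0.733532 = 0.266468
as a percentage: 0.266468 * 100 = 26.65%

Space savings = 1 - 41179/56138 = 26.65%


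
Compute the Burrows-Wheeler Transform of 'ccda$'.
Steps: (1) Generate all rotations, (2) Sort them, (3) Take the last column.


Rotations (sorted):
  0: $ccda -> last char: a
  1: a$ccd -> last char: d
  2: ccda$ -> last char: $
  3: cda$c -> last char: c
  4: da$cc -> last char: c


BWT = ad$cc


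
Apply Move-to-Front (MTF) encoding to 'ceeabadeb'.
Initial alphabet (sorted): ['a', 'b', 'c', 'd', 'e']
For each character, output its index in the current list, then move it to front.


MTF encoding:
'c': index 2 in ['a', 'b', 'c', 'd', 'e'] -> ['c', 'a', 'b', 'd', 'e']
'e': index 4 in ['c', 'a', 'b', 'd', 'e'] -> ['e', 'c', 'a', 'b', 'd']
'e': index 0 in ['e', 'c', 'a', 'b', 'd'] -> ['e', 'c', 'a', 'b', 'd']
'a': index 2 in ['e', 'c', 'a', 'b', 'd'] -> ['a', 'e', 'c', 'b', 'd']
'b': index 3 in ['a', 'e', 'c', 'b', 'd'] -> ['b', 'a', 'e', 'c', 'd']
'a': index 1 in ['b', 'a', 'e', 'c', 'd'] -> ['a', 'b', 'e', 'c', 'd']
'd': index 4 in ['a', 'b', 'e', 'c', 'd'] -> ['d', 'a', 'b', 'e', 'c']
'e': index 3 in ['d', 'a', 'b', 'e', 'c'] -> ['e', 'd', 'a', 'b', 'c']
'b': index 3 in ['e', 'd', 'a', 'b', 'c'] -> ['b', 'e', 'd', 'a', 'c']


Output: [2, 4, 0, 2, 3, 1, 4, 3, 3]


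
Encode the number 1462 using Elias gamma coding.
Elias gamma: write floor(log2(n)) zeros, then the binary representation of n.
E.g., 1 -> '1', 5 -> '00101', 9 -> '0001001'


num_bits = floor(log2(1462)) + 1 = 11
leading_zeros = num_bits - 1 = 10
binary(1462) = 10110110110

Elias gamma(1462) = '0000000000' + '10110110110' = 000000000010110110110 (21 bits)


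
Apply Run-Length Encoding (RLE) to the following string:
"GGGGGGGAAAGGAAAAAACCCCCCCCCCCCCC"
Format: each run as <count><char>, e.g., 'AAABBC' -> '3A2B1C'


Scanning runs left to right:
  i=0: run of 'G' x 7 -> '7G'
  i=7: run of 'A' x 3 -> '3A'
  i=10: run of 'G' x 2 -> '2G'
  i=12: run of 'A' x 6 -> '6A'
  i=18: run of 'C' x 14 -> '14C'

RLE = 7G3A2G6A14C


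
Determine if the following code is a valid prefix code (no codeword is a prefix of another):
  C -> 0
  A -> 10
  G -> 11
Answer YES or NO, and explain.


Checking each pair (does one codeword prefix another?):
  C='0' vs A='10': no prefix
  C='0' vs G='11': no prefix
  A='10' vs C='0': no prefix
  A='10' vs G='11': no prefix
  G='11' vs C='0': no prefix
  G='11' vs A='10': no prefix
No violation found over all pairs.

YES -- this is a valid prefix code. No codeword is a prefix of any other codeword.


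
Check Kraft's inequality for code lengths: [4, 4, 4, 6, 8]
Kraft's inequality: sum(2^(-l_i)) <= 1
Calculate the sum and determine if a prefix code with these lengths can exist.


Sum = 2^(-4) + 2^(-4) + 2^(-4) + 2^(-6) + 2^(-8)
    = 0.0625 + 0.0625 + 0.0625 + 0.015625 + 0.00390625
    = 53/256 = 0.20703125
Since 0.20703125 <= 1, Kraft's inequality IS satisfied.
A prefix code with these lengths CAN exist.

Kraft sum = 0.20703125. Satisfied.


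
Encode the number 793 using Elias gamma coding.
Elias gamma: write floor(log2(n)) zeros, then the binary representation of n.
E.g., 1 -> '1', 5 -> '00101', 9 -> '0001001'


num_bits = floor(log2(793)) + 1 = 10
leading_zeros = num_bits - 1 = 9
binary(793) = 1100011001

Elias gamma(793) = '000000000' + '1100011001' = 0000000001100011001 (19 bits)


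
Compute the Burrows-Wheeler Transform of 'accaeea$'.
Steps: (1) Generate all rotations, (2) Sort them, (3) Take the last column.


Rotations (sorted):
  0: $accaeea -> last char: a
  1: a$accaee -> last char: e
  2: accaeea$ -> last char: $
  3: aeea$acc -> last char: c
  4: caeea$ac -> last char: c
  5: ccaeea$a -> last char: a
  6: ea$accae -> last char: e
  7: eea$acca -> last char: a


BWT = ae$ccaea


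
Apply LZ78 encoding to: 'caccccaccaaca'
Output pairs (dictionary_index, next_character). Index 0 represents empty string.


LZ78 encoding steps:
Dictionary: {0: ''}
Step 1: w='' (idx 0), next='c' -> output (0, 'c'), add 'c' as idx 1
Step 2: w='' (idx 0), next='a' -> output (0, 'a'), add 'a' as idx 2
Step 3: w='c' (idx 1), next='c' -> output (1, 'c'), add 'cc' as idx 3
Step 4: w='cc' (idx 3), next='a' -> output (3, 'a'), add 'cca' as idx 4
Step 5: w='cca' (idx 4), next='a' -> output (4, 'a'), add 'ccaa' as idx 5
Step 6: w='c' (idx 1), next='a' -> output (1, 'a'), add 'ca' as idx 6


Encoded: [(0, 'c'), (0, 'a'), (1, 'c'), (3, 'a'), (4, 'a'), (1, 'a')]


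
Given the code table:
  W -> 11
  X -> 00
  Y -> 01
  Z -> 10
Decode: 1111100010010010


Decoding:
11 -> W
11 -> W
10 -> Z
00 -> X
10 -> Z
01 -> Y
00 -> X
10 -> Z


Result: WWZXZYXZ


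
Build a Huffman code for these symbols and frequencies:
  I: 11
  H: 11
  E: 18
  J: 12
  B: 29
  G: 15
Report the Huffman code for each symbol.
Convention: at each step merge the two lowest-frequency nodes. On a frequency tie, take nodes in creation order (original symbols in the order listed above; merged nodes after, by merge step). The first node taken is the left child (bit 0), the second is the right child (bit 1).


Huffman tree construction:
Step 1: Merge I(11) + H(11) = 22
Step 2: Merge J(12) + G(15) = 27
Step 3: Merge E(18) + (I+H)(22) = 40
Step 4: Merge (J+G)(27) + B(29) = 56
Step 5: Merge (E+(I+H))(40) + ((J+G)+B)(56) = 96
Read each symbol's code off the tree from the root (left child = 0, right child = 1).

Codes:
  I: 010 (length 3)
  H: 011 (length 3)
  E: 00 (length 2)
  J: 100 (length 3)
  B: 11 (length 2)
  G: 101 (length 3)
Average code length: 241/96 = 2.5104 bits/symbol


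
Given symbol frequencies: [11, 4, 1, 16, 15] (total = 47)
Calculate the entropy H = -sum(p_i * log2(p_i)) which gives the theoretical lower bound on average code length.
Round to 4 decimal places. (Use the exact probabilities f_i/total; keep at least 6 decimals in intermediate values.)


Per-symbol terms -p_i * log2(p_i) with p_i = f_i/47:
  p = 11/47 = 0.234043: log2(p) = -2.095157, -p*log2(p) = 0.490356
  p = 4/47 = 0.085106: log2(p) = -3.554589, -p*log2(p) = 0.302518
  p = 1/47 = 0.021277: log2(p) = -5.554589, -p*log2(p) = 0.118183
  p = 16/47 = 0.340426: log2(p) = -1.554589, -p*log2(p) = 0.529222
  p = 15/47 = 0.319149: log2(p) = -1.647698, -p*log2(p) = 0.525861
H = 0.490356 + 0.302518 + 0.118183 + 0.529222 + 0.525861 = 1.966140

H = 1.9661 bits/symbol


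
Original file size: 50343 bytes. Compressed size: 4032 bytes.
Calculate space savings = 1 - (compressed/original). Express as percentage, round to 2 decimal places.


ratio = compressed/original = 4032/50343 = 0.080091
savings = 1 - ratio = 1 - 0.080091 = 0.919909
as a percentage: 0.919909 * 100 = 91.99%

Space savings = 1 - 4032/50343 = 91.99%


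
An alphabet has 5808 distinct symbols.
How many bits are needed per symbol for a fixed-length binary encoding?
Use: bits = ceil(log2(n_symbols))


log2(5808) = 12.5038
Bracket: 2^12 = 4096 < 5808 <= 2^13 = 8192
So ceil(log2(5808)) = 13

bits = ceil(log2(5808)) = ceil(12.5038) = 13 bits


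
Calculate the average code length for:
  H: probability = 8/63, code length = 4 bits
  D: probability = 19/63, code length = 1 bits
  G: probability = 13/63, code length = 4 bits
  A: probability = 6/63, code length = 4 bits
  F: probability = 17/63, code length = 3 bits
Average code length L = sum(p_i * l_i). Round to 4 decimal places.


Weighted contributions p_i * l_i:
  H: (8/63) * 4 = 32/63
  D: (19/63) * 1 = 19/63
  G: (13/63) * 4 = 52/63
  A: (6/63) * 4 = 24/63
  F: (17/63) * 3 = 51/63
Sum = (32 + 19 + 52 + 24 + 51)/63 = 178/63

L = 178/63 = 2.8254 bits/symbol


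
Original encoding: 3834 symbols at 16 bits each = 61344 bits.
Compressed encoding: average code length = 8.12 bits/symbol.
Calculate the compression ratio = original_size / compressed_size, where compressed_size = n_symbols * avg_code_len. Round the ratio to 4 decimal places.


original_size = n_symbols * orig_bits = 3834 * 16 = 61344 bits
compressed_size = n_symbols * avg_code_len = 3834 * 8.12 = 31132.08 bits
ratio = original_size / compressed_size = 61344 / 31132.08 = 1.9704

Compression ratio = 1.9704


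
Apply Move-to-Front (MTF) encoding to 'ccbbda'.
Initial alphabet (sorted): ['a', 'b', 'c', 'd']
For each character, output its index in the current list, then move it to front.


MTF encoding:
'c': index 2 in ['a', 'b', 'c', 'd'] -> ['c', 'a', 'b', 'd']
'c': index 0 in ['c', 'a', 'b', 'd'] -> ['c', 'a', 'b', 'd']
'b': index 2 in ['c', 'a', 'b', 'd'] -> ['b', 'c', 'a', 'd']
'b': index 0 in ['b', 'c', 'a', 'd'] -> ['b', 'c', 'a', 'd']
'd': index 3 in ['b', 'c', 'a', 'd'] -> ['d', 'b', 'c', 'a']
'a': index 3 in ['d', 'b', 'c', 'a'] -> ['a', 'd', 'b', 'c']


Output: [2, 0, 2, 0, 3, 3]


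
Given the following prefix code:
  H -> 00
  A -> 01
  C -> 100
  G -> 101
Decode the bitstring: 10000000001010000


Decoding step by step:
Bits 100 -> C
Bits 00 -> H
Bits 00 -> H
Bits 00 -> H
Bits 01 -> A
Bits 01 -> A
Bits 00 -> H
Bits 00 -> H


Decoded message: CHHHAAHH


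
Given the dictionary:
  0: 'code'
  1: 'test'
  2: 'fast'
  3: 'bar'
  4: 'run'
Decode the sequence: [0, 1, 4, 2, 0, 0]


Look up each index in the dictionary:
  0 -> 'code'
  1 -> 'test'
  4 -> 'run'
  2 -> 'fast'
  0 -> 'code'
  0 -> 'code'

Decoded: "code test run fast code code"


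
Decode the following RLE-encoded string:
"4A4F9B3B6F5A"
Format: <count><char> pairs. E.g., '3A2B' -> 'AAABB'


Expanding each <count><char> pair:
  4A -> 'AAAA'
  4F -> 'FFFF'
  9B -> 'BBBBBBBBB'
  3B -> 'BBB'
  6F -> 'FFFFFF'
  5A -> 'AAAAA'

Decoded = AAAAFFFFBBBBBBBBBBBBFFFFFFAAAAA


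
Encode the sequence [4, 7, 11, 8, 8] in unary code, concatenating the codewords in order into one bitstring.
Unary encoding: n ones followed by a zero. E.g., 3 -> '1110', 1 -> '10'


Encode each number as n ones followed by a terminating 0:
  4 -> 11110 (5 bits)
  7 -> 11111110 (8 bits)
  11 -> 111111111110 (12 bits)
  8 -> 111111110 (9 bits)
  8 -> 111111110 (9 bits)
Total length = 5 + 8 + 12 + 9 + 9 = 43 bits.

Unary([4, 7, 11, 8, 8]) = 1111011111110111111111110111111110111111110 (43 bits)


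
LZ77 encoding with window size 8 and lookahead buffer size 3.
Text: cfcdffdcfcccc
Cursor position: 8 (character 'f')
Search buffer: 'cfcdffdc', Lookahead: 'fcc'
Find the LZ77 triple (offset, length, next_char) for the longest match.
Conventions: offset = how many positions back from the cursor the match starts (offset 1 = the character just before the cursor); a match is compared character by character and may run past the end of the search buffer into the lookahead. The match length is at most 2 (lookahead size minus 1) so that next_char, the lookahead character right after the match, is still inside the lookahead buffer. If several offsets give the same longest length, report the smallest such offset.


Try each offset into the search buffer:
  offset=1 (pos 7, char 'c'): match length 0
  offset=2 (pos 6, char 'd'): match length 0
  offset=3 (pos 5, char 'f'): match length 1
  offset=4 (pos 4, char 'f'): match length 1
  offset=5 (pos 3, char 'd'): match length 0
  offset=6 (pos 2, char 'c'): match length 0
  offset=7 (pos 1, char 'f'): match length 2
  offset=8 (pos 0, char 'c'): match length 0
Longest match has length 2 at offset 7.
next_char = character at position 8 + 2 = 10 -> 'c'

Best match: offset=7, length=2 (matching 'fc' starting at position 1)
LZ77 triple: (7, 2, 'c')


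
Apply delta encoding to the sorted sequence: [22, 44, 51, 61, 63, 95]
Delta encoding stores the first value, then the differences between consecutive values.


First value: 22
Deltas:
  44 - 22 = 22
  51 - 44 = 7
  61 - 51 = 10
  63 - 61 = 2
  95 - 63 = 32


Delta encoded: [22, 22, 7, 10, 2, 32]


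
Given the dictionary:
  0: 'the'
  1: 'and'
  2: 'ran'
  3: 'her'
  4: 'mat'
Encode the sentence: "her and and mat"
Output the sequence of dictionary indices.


Look up each word in the dictionary:
  'her' -> 3
  'and' -> 1
  'and' -> 1
  'mat' -> 4

Encoded: [3, 1, 1, 4]


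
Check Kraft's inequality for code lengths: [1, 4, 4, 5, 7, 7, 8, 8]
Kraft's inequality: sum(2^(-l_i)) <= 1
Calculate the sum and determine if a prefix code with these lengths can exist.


Sum = 2^(-1) + 2^(-4) + 2^(-4) + 2^(-5) + 2^(-7) + 2^(-7) + 2^(-8) + 2^(-8)
    = 0.5 + 0.0625 + 0.0625 + 0.03125 + 0.0078125 + 0.0078125 + 0.00390625 + 0.00390625
    = 174/256 = 0.6796875
Since 0.6796875 <= 1, Kraft's inequality IS satisfied.
A prefix code with these lengths CAN exist.

Kraft sum = 0.6796875. Satisfied.


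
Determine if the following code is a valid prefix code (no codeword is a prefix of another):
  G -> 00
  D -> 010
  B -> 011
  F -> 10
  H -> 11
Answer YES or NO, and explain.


Checking each pair (does one codeword prefix another?):
  G='00' vs D='010': no prefix
  G='00' vs B='011': no prefix
  G='00' vs F='10': no prefix
  G='00' vs H='11': no prefix
  D='010' vs G='00': no prefix
  D='010' vs B='011': no prefix
  D='010' vs F='10': no prefix
  D='010' vs H='11': no prefix
  B='011' vs G='00': no prefix
  B='011' vs D='010': no prefix
  B='011' vs F='10': no prefix
  B='011' vs H='11': no prefix
  F='10' vs G='00': no prefix
  F='10' vs D='010': no prefix
  F='10' vs B='011': no prefix
  F='10' vs H='11': no prefix
  H='11' vs G='00': no prefix
  H='11' vs D='010': no prefix
  H='11' vs B='011': no prefix
  H='11' vs F='10': no prefix
No violation found over all pairs.

YES -- this is a valid prefix code. No codeword is a prefix of any other codeword.


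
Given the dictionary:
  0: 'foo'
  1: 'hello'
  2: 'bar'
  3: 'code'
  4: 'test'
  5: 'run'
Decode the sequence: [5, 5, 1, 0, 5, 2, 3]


Look up each index in the dictionary:
  5 -> 'run'
  5 -> 'run'
  1 -> 'hello'
  0 -> 'foo'
  5 -> 'run'
  2 -> 'bar'
  3 -> 'code'

Decoded: "run run hello foo run bar code"


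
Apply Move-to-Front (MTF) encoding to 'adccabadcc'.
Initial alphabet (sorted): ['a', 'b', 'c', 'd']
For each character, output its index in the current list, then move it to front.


MTF encoding:
'a': index 0 in ['a', 'b', 'c', 'd'] -> ['a', 'b', 'c', 'd']
'd': index 3 in ['a', 'b', 'c', 'd'] -> ['d', 'a', 'b', 'c']
'c': index 3 in ['d', 'a', 'b', 'c'] -> ['c', 'd', 'a', 'b']
'c': index 0 in ['c', 'd', 'a', 'b'] -> ['c', 'd', 'a', 'b']
'a': index 2 in ['c', 'd', 'a', 'b'] -> ['a', 'c', 'd', 'b']
'b': index 3 in ['a', 'c', 'd', 'b'] -> ['b', 'a', 'c', 'd']
'a': index 1 in ['b', 'a', 'c', 'd'] -> ['a', 'b', 'c', 'd']
'd': index 3 in ['a', 'b', 'c', 'd'] -> ['d', 'a', 'b', 'c']
'c': index 3 in ['d', 'a', 'b', 'c'] -> ['c', 'd', 'a', 'b']
'c': index 0 in ['c', 'd', 'a', 'b'] -> ['c', 'd', 'a', 'b']


Output: [0, 3, 3, 0, 2, 3, 1, 3, 3, 0]


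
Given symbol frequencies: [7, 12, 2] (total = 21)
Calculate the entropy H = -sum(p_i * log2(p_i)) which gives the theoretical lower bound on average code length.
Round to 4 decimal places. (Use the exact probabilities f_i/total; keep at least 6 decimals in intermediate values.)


Per-symbol terms -p_i * log2(p_i) with p_i = f_i/21:
  p = 7/21 = 0.333333: log2(p) = -1.584963, -p*log2(p) = 0.528321
  p = 12/21 = 0.571429: log2(p) = -0.807355, -p*log2(p) = 0.461346
  p = 2/21 = 0.095238: log2(p) = -3.392317, -p*log2(p) = 0.323078
H = 0.528321 + 0.461346 + 0.323078 = 1.312745

H = 1.3127 bits/symbol


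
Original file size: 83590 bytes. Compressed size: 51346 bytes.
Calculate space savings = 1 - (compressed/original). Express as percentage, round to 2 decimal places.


ratio = compressed/original = 51346/83590 = 0.61426
savings = 1 - ratio = 1 - 0.61426 = 0.38574
as a percentage: 0.38574 * 100 = 38.57%

Space savings = 1 - 51346/83590 = 38.57%


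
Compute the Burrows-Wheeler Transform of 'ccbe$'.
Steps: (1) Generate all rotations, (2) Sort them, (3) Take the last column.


Rotations (sorted):
  0: $ccbe -> last char: e
  1: be$cc -> last char: c
  2: cbe$c -> last char: c
  3: ccbe$ -> last char: $
  4: e$ccb -> last char: b


BWT = ecc$b


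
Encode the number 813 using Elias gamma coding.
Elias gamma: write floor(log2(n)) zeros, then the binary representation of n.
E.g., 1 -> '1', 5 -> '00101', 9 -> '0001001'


num_bits = floor(log2(813)) + 1 = 10
leading_zeros = num_bits - 1 = 9
binary(813) = 1100101101

Elias gamma(813) = '000000000' + '1100101101' = 0000000001100101101 (19 bits)


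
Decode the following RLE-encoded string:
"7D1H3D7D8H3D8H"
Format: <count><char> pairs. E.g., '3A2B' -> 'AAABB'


Expanding each <count><char> pair:
  7D -> 'DDDDDDD'
  1H -> 'H'
  3D -> 'DDD'
  7D -> 'DDDDDDD'
  8H -> 'HHHHHHHH'
  3D -> 'DDD'
  8H -> 'HHHHHHHH'

Decoded = DDDDDDDHDDDDDDDDDDHHHHHHHHDDDHHHHHHHH


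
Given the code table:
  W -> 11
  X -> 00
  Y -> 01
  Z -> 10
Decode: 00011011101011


Decoding:
00 -> X
01 -> Y
10 -> Z
11 -> W
10 -> Z
10 -> Z
11 -> W


Result: XYZWZZW


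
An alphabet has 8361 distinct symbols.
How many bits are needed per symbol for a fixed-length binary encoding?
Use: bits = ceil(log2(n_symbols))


log2(8361) = 13.0295
Bracket: 2^13 = 8192 < 8361 <= 2^14 = 16384
So ceil(log2(8361)) = 14

bits = ceil(log2(8361)) = ceil(13.0295) = 14 bits


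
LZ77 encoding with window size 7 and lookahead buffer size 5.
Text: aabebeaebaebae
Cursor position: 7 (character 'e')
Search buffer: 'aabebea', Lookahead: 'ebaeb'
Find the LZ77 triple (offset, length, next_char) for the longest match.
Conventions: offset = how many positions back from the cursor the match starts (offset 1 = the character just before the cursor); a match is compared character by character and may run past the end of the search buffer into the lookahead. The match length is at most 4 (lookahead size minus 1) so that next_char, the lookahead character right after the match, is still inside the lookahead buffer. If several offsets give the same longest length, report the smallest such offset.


Try each offset into the search buffer:
  offset=1 (pos 6, char 'a'): match length 0
  offset=2 (pos 5, char 'e'): match length 1
  offset=3 (pos 4, char 'b'): match length 0
  offset=4 (pos 3, char 'e'): match length 2
  offset=5 (pos 2, char 'b'): match length 0
  offset=6 (pos 1, char 'a'): match length 0
  offset=7 (pos 0, char 'a'): match length 0
Longest match has length 2 at offset 4.
next_char = character at position 7 + 2 = 9 -> 'a'

Best match: offset=4, length=2 (matching 'eb' starting at position 3)
LZ77 triple: (4, 2, 'a')


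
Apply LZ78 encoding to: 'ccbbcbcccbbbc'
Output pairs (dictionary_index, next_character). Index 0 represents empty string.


LZ78 encoding steps:
Dictionary: {0: ''}
Step 1: w='' (idx 0), next='c' -> output (0, 'c'), add 'c' as idx 1
Step 2: w='c' (idx 1), next='b' -> output (1, 'b'), add 'cb' as idx 2
Step 3: w='' (idx 0), next='b' -> output (0, 'b'), add 'b' as idx 3
Step 4: w='cb' (idx 2), next='c' -> output (2, 'c'), add 'cbc' as idx 4
Step 5: w='c' (idx 1), next='c' -> output (1, 'c'), add 'cc' as idx 5
Step 6: w='b' (idx 3), next='b' -> output (3, 'b'), add 'bb' as idx 6
Step 7: w='b' (idx 3), next='c' -> output (3, 'c'), add 'bc' as idx 7


Encoded: [(0, 'c'), (1, 'b'), (0, 'b'), (2, 'c'), (1, 'c'), (3, 'b'), (3, 'c')]


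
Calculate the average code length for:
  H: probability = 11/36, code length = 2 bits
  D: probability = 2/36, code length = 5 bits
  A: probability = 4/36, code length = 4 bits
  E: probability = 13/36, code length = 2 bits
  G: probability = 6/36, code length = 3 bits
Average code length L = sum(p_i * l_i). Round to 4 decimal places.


Weighted contributions p_i * l_i:
  H: (11/36) * 2 = 22/36
  D: (2/36) * 5 = 10/36
  A: (4/36) * 4 = 16/36
  E: (13/36) * 2 = 26/36
  G: (6/36) * 3 = 18/36
Sum = (22 + 10 + 16 + 26 + 18)/36 = 92/36

L = 92/36 = 2.5556 bits/symbol


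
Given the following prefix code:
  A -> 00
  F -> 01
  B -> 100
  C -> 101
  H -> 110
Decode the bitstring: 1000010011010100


Decoding step by step:
Bits 100 -> B
Bits 00 -> A
Bits 100 -> B
Bits 110 -> H
Bits 101 -> C
Bits 00 -> A


Decoded message: BABHCA


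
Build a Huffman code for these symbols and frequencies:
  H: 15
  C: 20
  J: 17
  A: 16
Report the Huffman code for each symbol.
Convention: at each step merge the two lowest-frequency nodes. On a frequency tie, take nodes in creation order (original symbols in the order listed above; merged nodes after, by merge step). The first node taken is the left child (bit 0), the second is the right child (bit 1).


Huffman tree construction:
Step 1: Merge H(15) + A(16) = 31
Step 2: Merge J(17) + C(20) = 37
Step 3: Merge (H+A)(31) + (J+C)(37) = 68
Read each symbol's code off the tree from the root (left child = 0, right child = 1).

Codes:
  H: 00 (length 2)
  C: 11 (length 2)
  J: 10 (length 2)
  A: 01 (length 2)
Average code length: 136/68 = 2.0000 bits/symbol


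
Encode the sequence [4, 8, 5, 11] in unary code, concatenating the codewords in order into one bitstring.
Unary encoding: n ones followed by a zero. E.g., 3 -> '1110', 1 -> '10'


Encode each number as n ones followed by a terminating 0:
  4 -> 11110 (5 bits)
  8 -> 111111110 (9 bits)
  5 -> 111110 (6 bits)
  11 -> 111111111110 (12 bits)
Total length = 5 + 9 + 6 + 12 = 32 bits.

Unary([4, 8, 5, 11]) = 11110111111110111110111111111110 (32 bits)


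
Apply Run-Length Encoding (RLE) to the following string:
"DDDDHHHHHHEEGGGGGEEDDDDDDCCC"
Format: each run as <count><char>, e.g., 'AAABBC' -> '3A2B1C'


Scanning runs left to right:
  i=0: run of 'D' x 4 -> '4D'
  i=4: run of 'H' x 6 -> '6H'
  i=10: run of 'E' x 2 -> '2E'
  i=12: run of 'G' x 5 -> '5G'
  i=17: run of 'E' x 2 -> '2E'
  i=19: run of 'D' x 6 -> '6D'
  i=25: run of 'C' x 3 -> '3C'

RLE = 4D6H2E5G2E6D3C


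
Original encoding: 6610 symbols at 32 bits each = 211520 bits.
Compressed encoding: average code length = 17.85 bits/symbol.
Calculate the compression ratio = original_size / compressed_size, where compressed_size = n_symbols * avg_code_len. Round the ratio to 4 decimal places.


original_size = n_symbols * orig_bits = 6610 * 32 = 211520 bits
compressed_size = n_symbols * avg_code_len = 6610 * 17.85 = 117988.5 bits
ratio = original_size / compressed_size = 211520 / 117988.5 = 1.7927

Compression ratio = 1.7927


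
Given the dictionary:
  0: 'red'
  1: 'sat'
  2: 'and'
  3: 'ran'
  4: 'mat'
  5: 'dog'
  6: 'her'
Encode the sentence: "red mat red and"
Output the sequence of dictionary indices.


Look up each word in the dictionary:
  'red' -> 0
  'mat' -> 4
  'red' -> 0
  'and' -> 2

Encoded: [0, 4, 0, 2]


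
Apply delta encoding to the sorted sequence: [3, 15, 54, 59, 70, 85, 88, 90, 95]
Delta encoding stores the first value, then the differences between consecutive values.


First value: 3
Deltas:
  15 - 3 = 12
  54 - 15 = 39
  59 - 54 = 5
  70 - 59 = 11
  85 - 70 = 15
  88 - 85 = 3
  90 - 88 = 2
  95 - 90 = 5


Delta encoded: [3, 12, 39, 5, 11, 15, 3, 2, 5]


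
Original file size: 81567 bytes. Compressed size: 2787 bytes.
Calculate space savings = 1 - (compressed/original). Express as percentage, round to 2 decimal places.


ratio = compressed/original = 2787/81567 = 0.034168
savings = 1 - ratio = 1 - 0.034168 = 0.965832
as a percentage: 0.965832 * 100 = 96.58%

Space savings = 1 - 2787/81567 = 96.58%


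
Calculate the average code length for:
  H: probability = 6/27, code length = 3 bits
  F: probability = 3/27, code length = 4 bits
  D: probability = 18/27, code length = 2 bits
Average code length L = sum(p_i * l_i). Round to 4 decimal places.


Weighted contributions p_i * l_i:
  H: (6/27) * 3 = 18/27
  F: (3/27) * 4 = 12/27
  D: (18/27) * 2 = 36/27
Sum = (18 + 12 + 36)/27 = 66/27

L = 66/27 = 2.4444 bits/symbol


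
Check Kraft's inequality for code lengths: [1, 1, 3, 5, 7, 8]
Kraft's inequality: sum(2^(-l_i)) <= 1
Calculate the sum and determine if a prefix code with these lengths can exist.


Sum = 2^(-1) + 2^(-1) + 2^(-3) + 2^(-5) + 2^(-7) + 2^(-8)
    = 0.5 + 0.5 + 0.125 + 0.03125 + 0.0078125 + 0.00390625
    = 299/256 = 1.16796875
Since 1.16796875 > 1, Kraft's inequality is NOT satisfied.
A prefix code with these lengths CANNOT exist.

Kraft sum = 1.16796875. Not satisfied.


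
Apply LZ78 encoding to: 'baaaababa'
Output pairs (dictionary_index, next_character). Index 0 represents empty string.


LZ78 encoding steps:
Dictionary: {0: ''}
Step 1: w='' (idx 0), next='b' -> output (0, 'b'), add 'b' as idx 1
Step 2: w='' (idx 0), next='a' -> output (0, 'a'), add 'a' as idx 2
Step 3: w='a' (idx 2), next='a' -> output (2, 'a'), add 'aa' as idx 3
Step 4: w='a' (idx 2), next='b' -> output (2, 'b'), add 'ab' as idx 4
Step 5: w='ab' (idx 4), next='a' -> output (4, 'a'), add 'aba' as idx 5


Encoded: [(0, 'b'), (0, 'a'), (2, 'a'), (2, 'b'), (4, 'a')]


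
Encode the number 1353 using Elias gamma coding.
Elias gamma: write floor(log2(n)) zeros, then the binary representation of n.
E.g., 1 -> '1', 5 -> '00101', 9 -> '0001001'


num_bits = floor(log2(1353)) + 1 = 11
leading_zeros = num_bits - 1 = 10
binary(1353) = 10101001001

Elias gamma(1353) = '0000000000' + '10101001001' = 000000000010101001001 (21 bits)


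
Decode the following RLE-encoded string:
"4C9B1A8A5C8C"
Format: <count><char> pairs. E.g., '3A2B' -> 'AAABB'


Expanding each <count><char> pair:
  4C -> 'CCCC'
  9B -> 'BBBBBBBBB'
  1A -> 'A'
  8A -> 'AAAAAAAA'
  5C -> 'CCCCC'
  8C -> 'CCCCCCCC'

Decoded = CCCCBBBBBBBBBAAAAAAAAACCCCCCCCCCCCC


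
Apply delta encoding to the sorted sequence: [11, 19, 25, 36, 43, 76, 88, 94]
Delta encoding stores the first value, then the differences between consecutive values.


First value: 11
Deltas:
  19 - 11 = 8
  25 - 19 = 6
  36 - 25 = 11
  43 - 36 = 7
  76 - 43 = 33
  88 - 76 = 12
  94 - 88 = 6


Delta encoded: [11, 8, 6, 11, 7, 33, 12, 6]


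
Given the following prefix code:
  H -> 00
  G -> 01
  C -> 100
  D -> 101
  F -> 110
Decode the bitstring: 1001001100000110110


Decoding step by step:
Bits 100 -> C
Bits 100 -> C
Bits 110 -> F
Bits 00 -> H
Bits 00 -> H
Bits 110 -> F
Bits 110 -> F


Decoded message: CCFHHFF


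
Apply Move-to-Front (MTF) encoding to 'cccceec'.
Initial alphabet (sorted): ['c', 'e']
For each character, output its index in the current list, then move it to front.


MTF encoding:
'c': index 0 in ['c', 'e'] -> ['c', 'e']
'c': index 0 in ['c', 'e'] -> ['c', 'e']
'c': index 0 in ['c', 'e'] -> ['c', 'e']
'c': index 0 in ['c', 'e'] -> ['c', 'e']
'e': index 1 in ['c', 'e'] -> ['e', 'c']
'e': index 0 in ['e', 'c'] -> ['e', 'c']
'c': index 1 in ['e', 'c'] -> ['c', 'e']


Output: [0, 0, 0, 0, 1, 0, 1]


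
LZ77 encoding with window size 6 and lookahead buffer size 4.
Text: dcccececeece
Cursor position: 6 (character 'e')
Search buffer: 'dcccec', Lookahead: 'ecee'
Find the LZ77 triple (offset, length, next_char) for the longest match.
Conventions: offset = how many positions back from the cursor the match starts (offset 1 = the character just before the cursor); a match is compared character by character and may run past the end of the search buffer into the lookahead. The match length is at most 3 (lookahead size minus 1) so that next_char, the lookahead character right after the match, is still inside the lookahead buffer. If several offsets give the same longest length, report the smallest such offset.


Try each offset into the search buffer:
  offset=1 (pos 5, char 'c'): match length 0
  offset=2 (pos 4, char 'e'): match length 3
  offset=3 (pos 3, char 'c'): match length 0
  offset=4 (pos 2, char 'c'): match length 0
  offset=5 (pos 1, char 'c'): match length 0
  offset=6 (pos 0, char 'd'): match length 0
Longest match has length 3 at offset 2.
next_char = character at position 6 + 3 = 9 -> 'e'

Best match: offset=2, length=3 (matching 'ece' starting at position 4)
LZ77 triple: (2, 3, 'e')


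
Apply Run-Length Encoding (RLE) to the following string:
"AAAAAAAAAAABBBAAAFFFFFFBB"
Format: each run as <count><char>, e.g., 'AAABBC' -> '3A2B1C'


Scanning runs left to right:
  i=0: run of 'A' x 11 -> '11A'
  i=11: run of 'B' x 3 -> '3B'
  i=14: run of 'A' x 3 -> '3A'
  i=17: run of 'F' x 6 -> '6F'
  i=23: run of 'B' x 2 -> '2B'

RLE = 11A3B3A6F2B


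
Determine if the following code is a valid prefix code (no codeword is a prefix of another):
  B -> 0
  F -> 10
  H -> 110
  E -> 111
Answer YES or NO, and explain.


Checking each pair (does one codeword prefix another?):
  B='0' vs F='10': no prefix
  B='0' vs H='110': no prefix
  B='0' vs E='111': no prefix
  F='10' vs B='0': no prefix
  F='10' vs H='110': no prefix
  F='10' vs E='111': no prefix
  H='110' vs B='0': no prefix
  H='110' vs F='10': no prefix
  H='110' vs E='111': no prefix
  E='111' vs B='0': no prefix
  E='111' vs F='10': no prefix
  E='111' vs H='110': no prefix
No violation found over all pairs.

YES -- this is a valid prefix code. No codeword is a prefix of any other codeword.


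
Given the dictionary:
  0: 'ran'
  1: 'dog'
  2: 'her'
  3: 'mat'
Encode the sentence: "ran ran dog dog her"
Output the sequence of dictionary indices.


Look up each word in the dictionary:
  'ran' -> 0
  'ran' -> 0
  'dog' -> 1
  'dog' -> 1
  'her' -> 2

Encoded: [0, 0, 1, 1, 2]


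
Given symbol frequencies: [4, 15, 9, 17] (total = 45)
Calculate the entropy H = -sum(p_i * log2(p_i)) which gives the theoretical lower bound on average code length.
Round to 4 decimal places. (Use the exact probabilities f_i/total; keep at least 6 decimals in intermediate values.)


Per-symbol terms -p_i * log2(p_i) with p_i = f_i/45:
  p = 4/45 = 0.088889: log2(p) = -3.491853, -p*log2(p) = 0.310387
  p = 15/45 = 0.333333: log2(p) = -1.584963, -p*log2(p) = 0.528321
  p = 9/45 = 0.200000: log2(p) = -2.321928, -p*log2(p) = 0.464386
  p = 17/45 = 0.377778: log2(p) = -1.404390, -p*log2(p) = 0.530547
H = 0.310387 + 0.528321 + 0.464386 + 0.530547 = 1.833641

H = 1.8336 bits/symbol


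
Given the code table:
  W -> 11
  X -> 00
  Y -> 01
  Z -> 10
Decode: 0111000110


Decoding:
01 -> Y
11 -> W
00 -> X
01 -> Y
10 -> Z


Result: YWXYZ


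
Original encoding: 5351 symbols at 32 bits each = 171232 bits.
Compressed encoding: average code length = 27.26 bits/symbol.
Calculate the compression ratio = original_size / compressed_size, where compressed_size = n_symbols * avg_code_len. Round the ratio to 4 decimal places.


original_size = n_symbols * orig_bits = 5351 * 32 = 171232 bits
compressed_size = n_symbols * avg_code_len = 5351 * 27.26 = 145868.26 bits
ratio = original_size / compressed_size = 171232 / 145868.26 = 1.1739

Compression ratio = 1.1739


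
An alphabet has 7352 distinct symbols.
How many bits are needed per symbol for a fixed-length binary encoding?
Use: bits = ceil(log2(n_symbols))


log2(7352) = 12.8439
Bracket: 2^12 = 4096 < 7352 <= 2^13 = 8192
So ceil(log2(7352)) = 13

bits = ceil(log2(7352)) = ceil(12.8439) = 13 bits


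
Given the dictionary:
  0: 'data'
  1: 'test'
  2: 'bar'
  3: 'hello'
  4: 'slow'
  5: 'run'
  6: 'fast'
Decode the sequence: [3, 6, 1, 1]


Look up each index in the dictionary:
  3 -> 'hello'
  6 -> 'fast'
  1 -> 'test'
  1 -> 'test'

Decoded: "hello fast test test"


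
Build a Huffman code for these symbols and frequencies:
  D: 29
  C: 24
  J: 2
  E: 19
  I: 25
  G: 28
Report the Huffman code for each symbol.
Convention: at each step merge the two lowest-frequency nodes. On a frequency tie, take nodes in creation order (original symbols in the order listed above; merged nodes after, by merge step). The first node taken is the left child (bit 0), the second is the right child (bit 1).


Huffman tree construction:
Step 1: Merge J(2) + E(19) = 21
Step 2: Merge (J+E)(21) + C(24) = 45
Step 3: Merge I(25) + G(28) = 53
Step 4: Merge D(29) + ((J+E)+C)(45) = 74
Step 5: Merge (I+G)(53) + (D+((J+E)+C))(74) = 127
Read each symbol's code off the tree from the root (left child = 0, right child = 1).

Codes:
  D: 10 (length 2)
  C: 111 (length 3)
  J: 1100 (length 4)
  E: 1101 (length 4)
  I: 00 (length 2)
  G: 01 (length 2)
Average code length: 320/127 = 2.5197 bits/symbol
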